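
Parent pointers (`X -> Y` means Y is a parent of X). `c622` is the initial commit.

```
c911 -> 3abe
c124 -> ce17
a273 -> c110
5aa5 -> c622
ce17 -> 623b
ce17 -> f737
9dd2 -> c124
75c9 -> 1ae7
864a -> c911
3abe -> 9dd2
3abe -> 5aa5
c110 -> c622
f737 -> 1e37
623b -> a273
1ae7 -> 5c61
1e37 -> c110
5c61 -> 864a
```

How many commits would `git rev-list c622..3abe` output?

Reachable from 3abe: {1e37, 3abe, 5aa5, 623b, 9dd2, a273, c110, c124, c622, ce17, f737}.
Reachable from c622: {c622}.
In 3abe's history but not c622's: {1e37, 3abe, 5aa5, 623b, 9dd2, a273, c110, c124, ce17, f737} — 10 commits.

10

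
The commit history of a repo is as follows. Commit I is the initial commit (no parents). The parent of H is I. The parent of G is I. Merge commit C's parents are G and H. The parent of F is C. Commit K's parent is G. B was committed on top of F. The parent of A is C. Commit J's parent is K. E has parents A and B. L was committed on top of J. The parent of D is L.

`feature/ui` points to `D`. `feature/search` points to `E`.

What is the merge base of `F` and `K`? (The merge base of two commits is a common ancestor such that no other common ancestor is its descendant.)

Ancestors of F: {C, F, G, H, I}.
Ancestors of K: {G, I, K}.
Common ancestors: {G, I}.
Among these, G is not an ancestor of any other common ancestor — it is the merge base.

G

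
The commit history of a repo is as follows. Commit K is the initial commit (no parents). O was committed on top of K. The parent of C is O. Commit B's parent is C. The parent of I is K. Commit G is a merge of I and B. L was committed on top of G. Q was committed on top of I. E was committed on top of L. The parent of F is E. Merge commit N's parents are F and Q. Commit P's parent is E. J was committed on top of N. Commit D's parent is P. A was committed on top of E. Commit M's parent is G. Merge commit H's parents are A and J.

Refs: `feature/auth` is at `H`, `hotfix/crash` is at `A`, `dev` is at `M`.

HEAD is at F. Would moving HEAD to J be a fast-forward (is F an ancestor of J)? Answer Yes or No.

A fast-forward from F to J is possible iff F is an ancestor of J.
Ancestors of J: {B, C, E, F, G, I, J, K, L, N, O, Q}.
F is among them, so fast-forward is possible.

Yes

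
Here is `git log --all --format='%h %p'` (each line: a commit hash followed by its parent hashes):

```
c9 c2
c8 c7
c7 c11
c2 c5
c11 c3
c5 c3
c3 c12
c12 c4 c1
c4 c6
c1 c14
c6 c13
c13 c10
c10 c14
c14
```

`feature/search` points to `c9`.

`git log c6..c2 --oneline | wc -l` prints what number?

Reachable from c2: {c1, c10, c12, c13, c14, c2, c3, c4, c5, c6}.
Reachable from c6: {c10, c13, c14, c6}.
In c2's history but not c6's: {c1, c12, c2, c3, c4, c5} — 6 commits.

6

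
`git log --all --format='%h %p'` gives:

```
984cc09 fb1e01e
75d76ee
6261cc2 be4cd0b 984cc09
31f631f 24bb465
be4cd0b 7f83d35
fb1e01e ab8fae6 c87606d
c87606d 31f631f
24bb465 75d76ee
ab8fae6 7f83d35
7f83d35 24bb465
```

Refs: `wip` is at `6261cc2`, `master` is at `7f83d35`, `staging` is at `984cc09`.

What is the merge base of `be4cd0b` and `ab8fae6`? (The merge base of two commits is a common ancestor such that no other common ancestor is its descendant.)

Ancestors of be4cd0b: {24bb465, 75d76ee, 7f83d35, be4cd0b}.
Ancestors of ab8fae6: {24bb465, 75d76ee, 7f83d35, ab8fae6}.
Common ancestors: {24bb465, 75d76ee, 7f83d35}.
Among these, 7f83d35 is not an ancestor of any other common ancestor — it is the merge base.

7f83d35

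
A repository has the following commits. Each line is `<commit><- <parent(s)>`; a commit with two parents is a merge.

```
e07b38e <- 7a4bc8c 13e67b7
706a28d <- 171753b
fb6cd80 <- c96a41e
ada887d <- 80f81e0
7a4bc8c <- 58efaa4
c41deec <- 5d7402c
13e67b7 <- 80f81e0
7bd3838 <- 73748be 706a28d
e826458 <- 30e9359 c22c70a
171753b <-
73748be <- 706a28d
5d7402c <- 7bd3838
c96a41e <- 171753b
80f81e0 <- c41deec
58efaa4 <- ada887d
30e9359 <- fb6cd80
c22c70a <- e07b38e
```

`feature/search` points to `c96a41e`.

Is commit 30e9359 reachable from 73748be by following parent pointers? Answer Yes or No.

No

Ancestors of 73748be: {171753b, 706a28d, 73748be}.
30e9359 is not in that set, so it is not an ancestor of 73748be.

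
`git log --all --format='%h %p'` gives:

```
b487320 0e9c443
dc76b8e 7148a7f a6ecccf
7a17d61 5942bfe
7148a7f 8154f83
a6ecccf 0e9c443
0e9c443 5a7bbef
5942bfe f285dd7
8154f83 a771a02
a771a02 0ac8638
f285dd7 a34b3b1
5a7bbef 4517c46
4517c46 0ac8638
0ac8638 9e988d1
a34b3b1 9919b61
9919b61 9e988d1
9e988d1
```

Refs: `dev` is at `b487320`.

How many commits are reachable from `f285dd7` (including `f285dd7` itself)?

Walking parent pointers from f285dd7: reachable set = {9919b61, 9e988d1, a34b3b1, f285dd7}.
That is 4 commits.

4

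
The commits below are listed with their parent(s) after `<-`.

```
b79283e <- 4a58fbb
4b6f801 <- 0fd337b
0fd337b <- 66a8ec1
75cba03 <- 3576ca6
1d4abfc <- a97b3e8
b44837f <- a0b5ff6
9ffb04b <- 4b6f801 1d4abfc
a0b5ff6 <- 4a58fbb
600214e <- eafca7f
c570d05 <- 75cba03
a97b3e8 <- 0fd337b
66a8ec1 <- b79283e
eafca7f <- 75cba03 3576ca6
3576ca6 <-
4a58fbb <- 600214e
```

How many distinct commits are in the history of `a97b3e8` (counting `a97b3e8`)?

Walking parent pointers from a97b3e8: reachable set = {0fd337b, 3576ca6, 4a58fbb, 600214e, 66a8ec1, 75cba03, a97b3e8, b79283e, eafca7f}.
That is 9 commits.

9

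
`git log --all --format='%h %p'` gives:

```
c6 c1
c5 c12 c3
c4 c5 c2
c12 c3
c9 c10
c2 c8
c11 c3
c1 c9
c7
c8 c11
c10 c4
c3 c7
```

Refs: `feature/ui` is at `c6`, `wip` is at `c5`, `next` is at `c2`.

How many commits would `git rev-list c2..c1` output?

Reachable from c1: {c1, c10, c11, c12, c2, c3, c4, c5, c7, c8, c9}.
Reachable from c2: {c11, c2, c3, c7, c8}.
In c1's history but not c2's: {c1, c10, c12, c4, c5, c9} — 6 commits.

6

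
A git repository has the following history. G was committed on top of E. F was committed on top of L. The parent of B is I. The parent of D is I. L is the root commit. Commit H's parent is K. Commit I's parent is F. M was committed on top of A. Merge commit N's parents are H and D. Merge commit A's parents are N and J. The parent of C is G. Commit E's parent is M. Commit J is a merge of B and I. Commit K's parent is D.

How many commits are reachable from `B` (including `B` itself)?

Walking parent pointers from B: reachable set = {B, F, I, L}.
That is 4 commits.

4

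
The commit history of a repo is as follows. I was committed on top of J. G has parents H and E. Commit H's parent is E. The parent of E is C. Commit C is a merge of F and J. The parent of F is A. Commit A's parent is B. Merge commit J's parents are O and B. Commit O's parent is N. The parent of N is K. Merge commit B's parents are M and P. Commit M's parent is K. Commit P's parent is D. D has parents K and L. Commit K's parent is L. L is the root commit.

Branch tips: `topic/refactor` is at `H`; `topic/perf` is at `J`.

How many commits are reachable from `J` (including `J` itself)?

9

Walking parent pointers from J: reachable set = {B, D, J, K, L, M, N, O, P}.
That is 9 commits.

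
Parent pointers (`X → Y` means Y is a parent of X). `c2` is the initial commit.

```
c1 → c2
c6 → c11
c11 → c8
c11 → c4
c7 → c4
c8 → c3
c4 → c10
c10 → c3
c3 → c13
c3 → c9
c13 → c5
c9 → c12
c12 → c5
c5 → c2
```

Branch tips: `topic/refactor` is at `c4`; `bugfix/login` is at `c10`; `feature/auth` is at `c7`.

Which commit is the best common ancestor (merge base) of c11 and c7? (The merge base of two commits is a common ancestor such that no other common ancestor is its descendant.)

Ancestors of c11: {c10, c11, c12, c13, c2, c3, c4, c5, c8, c9}.
Ancestors of c7: {c10, c12, c13, c2, c3, c4, c5, c7, c9}.
Common ancestors: {c10, c12, c13, c2, c3, c4, c5, c9}.
Among these, c4 is not an ancestor of any other common ancestor — it is the merge base.

c4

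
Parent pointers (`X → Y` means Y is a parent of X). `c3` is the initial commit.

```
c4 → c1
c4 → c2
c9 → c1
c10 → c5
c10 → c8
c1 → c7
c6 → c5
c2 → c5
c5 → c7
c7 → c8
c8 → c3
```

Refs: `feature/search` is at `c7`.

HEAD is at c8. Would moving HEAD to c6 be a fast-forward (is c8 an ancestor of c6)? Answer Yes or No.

A fast-forward from c8 to c6 is possible iff c8 is an ancestor of c6.
Ancestors of c6: {c3, c5, c6, c7, c8}.
c8 is among them, so fast-forward is possible.

Yes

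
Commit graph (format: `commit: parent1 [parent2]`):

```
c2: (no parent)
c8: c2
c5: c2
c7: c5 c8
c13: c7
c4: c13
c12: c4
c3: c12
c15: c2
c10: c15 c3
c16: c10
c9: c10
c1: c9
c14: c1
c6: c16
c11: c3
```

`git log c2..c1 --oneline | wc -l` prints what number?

Reachable from c1: {c1, c10, c12, c13, c15, c2, c3, c4, c5, c7, c8, c9}.
Reachable from c2: {c2}.
In c1's history but not c2's: {c1, c10, c12, c13, c15, c3, c4, c5, c7, c8, c9} — 11 commits.

11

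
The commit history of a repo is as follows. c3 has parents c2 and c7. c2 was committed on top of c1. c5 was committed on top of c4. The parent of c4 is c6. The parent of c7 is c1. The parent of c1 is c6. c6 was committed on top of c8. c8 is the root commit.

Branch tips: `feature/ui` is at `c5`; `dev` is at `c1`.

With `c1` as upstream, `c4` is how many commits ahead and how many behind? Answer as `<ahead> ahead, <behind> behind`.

1 ahead, 1 behind

Reachable from c4: {c4, c6, c8}.
Reachable from c1: {c1, c6, c8}.
Only in c4's history (ahead): {c4} — 1.
Only in c1's history (behind): {c1} — 1.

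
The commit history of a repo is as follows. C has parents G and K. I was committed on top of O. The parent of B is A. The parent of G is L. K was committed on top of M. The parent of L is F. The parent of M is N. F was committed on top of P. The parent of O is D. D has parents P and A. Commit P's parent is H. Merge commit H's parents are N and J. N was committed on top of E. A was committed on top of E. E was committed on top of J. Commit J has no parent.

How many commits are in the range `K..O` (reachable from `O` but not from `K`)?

Reachable from O: {A, D, E, H, J, N, O, P}.
Reachable from K: {E, J, K, M, N}.
In O's history but not K's: {A, D, H, O, P} — 5 commits.

5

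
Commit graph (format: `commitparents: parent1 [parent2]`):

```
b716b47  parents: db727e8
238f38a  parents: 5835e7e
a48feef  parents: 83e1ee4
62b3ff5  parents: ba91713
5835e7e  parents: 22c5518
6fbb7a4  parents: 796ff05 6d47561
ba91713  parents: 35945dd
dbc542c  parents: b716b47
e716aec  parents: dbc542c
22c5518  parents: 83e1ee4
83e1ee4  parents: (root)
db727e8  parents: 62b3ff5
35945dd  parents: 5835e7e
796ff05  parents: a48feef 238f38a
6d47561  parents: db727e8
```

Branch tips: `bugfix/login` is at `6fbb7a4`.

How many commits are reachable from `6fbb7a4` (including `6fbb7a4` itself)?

12

Walking parent pointers from 6fbb7a4: reachable set = {22c5518, 238f38a, 35945dd, 5835e7e, 62b3ff5, 6d47561, 6fbb7a4, 796ff05, 83e1ee4, a48feef, ba91713, db727e8}.
That is 12 commits.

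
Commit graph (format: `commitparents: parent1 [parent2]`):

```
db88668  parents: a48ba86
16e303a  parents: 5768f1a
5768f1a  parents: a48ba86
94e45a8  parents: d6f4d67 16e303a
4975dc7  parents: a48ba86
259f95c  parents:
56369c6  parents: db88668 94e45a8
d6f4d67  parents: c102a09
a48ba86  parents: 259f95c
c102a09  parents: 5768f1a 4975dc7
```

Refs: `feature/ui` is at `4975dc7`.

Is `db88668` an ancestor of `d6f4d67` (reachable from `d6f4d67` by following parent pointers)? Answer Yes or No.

Ancestors of d6f4d67: {259f95c, 4975dc7, 5768f1a, a48ba86, c102a09, d6f4d67}.
db88668 is not in that set, so it is not an ancestor of d6f4d67.

No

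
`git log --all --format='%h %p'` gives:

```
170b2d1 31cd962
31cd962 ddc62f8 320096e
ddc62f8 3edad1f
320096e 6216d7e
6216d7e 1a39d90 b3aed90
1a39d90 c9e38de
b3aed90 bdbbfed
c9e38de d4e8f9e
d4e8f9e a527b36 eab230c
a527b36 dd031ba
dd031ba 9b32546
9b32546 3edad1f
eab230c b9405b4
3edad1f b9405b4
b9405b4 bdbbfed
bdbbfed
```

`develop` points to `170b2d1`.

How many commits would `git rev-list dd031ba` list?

Walking parent pointers from dd031ba: reachable set = {3edad1f, 9b32546, b9405b4, bdbbfed, dd031ba}.
That is 5 commits.

5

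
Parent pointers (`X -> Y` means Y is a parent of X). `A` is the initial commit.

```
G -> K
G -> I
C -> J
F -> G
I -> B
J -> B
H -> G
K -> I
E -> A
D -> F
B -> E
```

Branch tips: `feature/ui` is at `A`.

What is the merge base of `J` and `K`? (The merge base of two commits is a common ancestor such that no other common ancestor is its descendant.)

B

Ancestors of J: {A, B, E, J}.
Ancestors of K: {A, B, E, I, K}.
Common ancestors: {A, B, E}.
Among these, B is not an ancestor of any other common ancestor — it is the merge base.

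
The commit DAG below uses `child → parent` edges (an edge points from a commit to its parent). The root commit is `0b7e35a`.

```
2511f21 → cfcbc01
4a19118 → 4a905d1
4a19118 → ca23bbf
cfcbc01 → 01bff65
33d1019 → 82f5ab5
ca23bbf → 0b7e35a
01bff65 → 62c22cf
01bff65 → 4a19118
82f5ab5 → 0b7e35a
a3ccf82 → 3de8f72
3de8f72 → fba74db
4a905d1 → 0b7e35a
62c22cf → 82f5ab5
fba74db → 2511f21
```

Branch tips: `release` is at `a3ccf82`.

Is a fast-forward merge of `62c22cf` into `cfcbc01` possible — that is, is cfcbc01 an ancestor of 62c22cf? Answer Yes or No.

A fast-forward from cfcbc01 to 62c22cf is possible iff cfcbc01 is an ancestor of 62c22cf.
Ancestors of 62c22cf: {0b7e35a, 62c22cf, 82f5ab5}.
cfcbc01 is not among them, so fast-forward is not possible.

No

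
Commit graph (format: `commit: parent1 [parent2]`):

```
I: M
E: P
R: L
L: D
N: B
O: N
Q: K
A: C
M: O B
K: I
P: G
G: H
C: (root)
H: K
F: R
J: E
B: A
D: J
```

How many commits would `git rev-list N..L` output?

Reachable from L: {A, B, C, D, E, G, H, I, J, K, L, M, N, O, P}.
Reachable from N: {A, B, C, N}.
In L's history but not N's: {D, E, G, H, I, J, K, L, M, O, P} — 11 commits.

11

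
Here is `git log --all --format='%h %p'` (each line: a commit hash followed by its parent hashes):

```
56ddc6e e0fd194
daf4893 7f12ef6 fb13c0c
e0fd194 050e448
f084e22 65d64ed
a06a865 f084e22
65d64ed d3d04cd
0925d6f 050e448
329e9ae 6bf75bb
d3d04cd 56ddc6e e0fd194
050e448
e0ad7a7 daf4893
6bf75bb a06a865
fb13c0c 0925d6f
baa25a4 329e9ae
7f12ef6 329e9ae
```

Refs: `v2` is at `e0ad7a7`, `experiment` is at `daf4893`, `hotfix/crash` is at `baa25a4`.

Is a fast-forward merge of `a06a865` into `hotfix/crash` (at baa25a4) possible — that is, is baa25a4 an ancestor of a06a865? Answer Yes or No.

A fast-forward from baa25a4 to a06a865 is possible iff baa25a4 is an ancestor of a06a865.
Ancestors of a06a865: {050e448, 56ddc6e, 65d64ed, a06a865, d3d04cd, e0fd194, f084e22}.
baa25a4 is not among them, so fast-forward is not possible.

No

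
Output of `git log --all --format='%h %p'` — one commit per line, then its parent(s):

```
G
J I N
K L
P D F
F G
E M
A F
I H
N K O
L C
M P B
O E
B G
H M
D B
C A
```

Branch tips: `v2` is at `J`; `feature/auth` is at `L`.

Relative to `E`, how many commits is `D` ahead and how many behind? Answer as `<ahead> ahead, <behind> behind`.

0 ahead, 4 behind

Reachable from D: {B, D, G}.
Reachable from E: {B, D, E, F, G, M, P}.
Only in D's history (ahead): {} — 0.
Only in E's history (behind): {E, F, M, P} — 4.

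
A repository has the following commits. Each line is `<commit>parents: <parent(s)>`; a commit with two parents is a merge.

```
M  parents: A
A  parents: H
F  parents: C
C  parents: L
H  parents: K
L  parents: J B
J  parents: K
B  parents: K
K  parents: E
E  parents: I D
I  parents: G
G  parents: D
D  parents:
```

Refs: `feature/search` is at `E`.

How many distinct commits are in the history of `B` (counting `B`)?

Walking parent pointers from B: reachable set = {B, D, E, G, I, K}.
That is 6 commits.

6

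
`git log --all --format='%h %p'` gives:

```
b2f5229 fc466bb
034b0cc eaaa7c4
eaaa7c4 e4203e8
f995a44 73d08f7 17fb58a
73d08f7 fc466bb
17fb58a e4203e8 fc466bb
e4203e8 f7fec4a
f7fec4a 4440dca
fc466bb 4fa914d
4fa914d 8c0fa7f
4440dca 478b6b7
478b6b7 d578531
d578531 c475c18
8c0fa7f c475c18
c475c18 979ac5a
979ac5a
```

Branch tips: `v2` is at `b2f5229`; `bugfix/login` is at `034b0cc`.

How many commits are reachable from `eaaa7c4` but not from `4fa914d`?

6

Reachable from eaaa7c4: {4440dca, 478b6b7, 979ac5a, c475c18, d578531, e4203e8, eaaa7c4, f7fec4a}.
Reachable from 4fa914d: {4fa914d, 8c0fa7f, 979ac5a, c475c18}.
In eaaa7c4's history but not 4fa914d's: {4440dca, 478b6b7, d578531, e4203e8, eaaa7c4, f7fec4a} — 6 commits.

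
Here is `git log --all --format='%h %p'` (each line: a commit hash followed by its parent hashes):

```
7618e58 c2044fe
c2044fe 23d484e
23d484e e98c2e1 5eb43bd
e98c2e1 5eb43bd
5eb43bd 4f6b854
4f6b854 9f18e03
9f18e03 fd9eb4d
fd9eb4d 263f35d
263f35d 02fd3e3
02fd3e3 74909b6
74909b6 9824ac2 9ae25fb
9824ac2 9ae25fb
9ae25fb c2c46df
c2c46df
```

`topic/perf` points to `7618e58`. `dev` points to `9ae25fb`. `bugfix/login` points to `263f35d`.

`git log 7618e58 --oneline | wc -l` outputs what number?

Walking parent pointers from 7618e58: reachable set = {02fd3e3, 23d484e, 263f35d, 4f6b854, 5eb43bd, 74909b6, 7618e58, 9824ac2, 9ae25fb, 9f18e03, c2044fe, c2c46df, e98c2e1, fd9eb4d}.
That is 14 commits.

14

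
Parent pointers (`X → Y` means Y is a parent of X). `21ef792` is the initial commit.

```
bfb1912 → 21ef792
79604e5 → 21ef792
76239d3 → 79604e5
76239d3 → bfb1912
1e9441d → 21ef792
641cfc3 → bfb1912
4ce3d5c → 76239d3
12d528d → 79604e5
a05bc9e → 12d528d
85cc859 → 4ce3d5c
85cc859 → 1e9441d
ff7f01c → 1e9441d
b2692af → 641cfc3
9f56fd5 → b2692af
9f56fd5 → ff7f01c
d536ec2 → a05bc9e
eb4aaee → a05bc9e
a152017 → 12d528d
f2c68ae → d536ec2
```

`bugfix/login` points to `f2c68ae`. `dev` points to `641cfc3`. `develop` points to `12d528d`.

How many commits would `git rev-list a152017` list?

4

Walking parent pointers from a152017: reachable set = {12d528d, 21ef792, 79604e5, a152017}.
That is 4 commits.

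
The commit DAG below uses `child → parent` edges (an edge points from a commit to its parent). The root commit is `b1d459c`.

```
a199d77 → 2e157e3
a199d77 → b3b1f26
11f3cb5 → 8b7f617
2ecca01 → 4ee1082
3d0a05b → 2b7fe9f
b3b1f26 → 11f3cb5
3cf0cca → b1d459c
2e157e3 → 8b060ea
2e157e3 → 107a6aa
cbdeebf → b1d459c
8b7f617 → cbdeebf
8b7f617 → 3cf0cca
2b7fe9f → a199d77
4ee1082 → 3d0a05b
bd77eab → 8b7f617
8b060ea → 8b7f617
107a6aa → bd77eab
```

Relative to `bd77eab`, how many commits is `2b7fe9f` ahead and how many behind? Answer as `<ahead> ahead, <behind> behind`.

7 ahead, 0 behind

Reachable from 2b7fe9f: {107a6aa, 11f3cb5, 2b7fe9f, 2e157e3, 3cf0cca, 8b060ea, 8b7f617, a199d77, b1d459c, b3b1f26, bd77eab, cbdeebf}.
Reachable from bd77eab: {3cf0cca, 8b7f617, b1d459c, bd77eab, cbdeebf}.
Only in 2b7fe9f's history (ahead): {107a6aa, 11f3cb5, 2b7fe9f, 2e157e3, 8b060ea, a199d77, b3b1f26} — 7.
Only in bd77eab's history (behind): {} — 0.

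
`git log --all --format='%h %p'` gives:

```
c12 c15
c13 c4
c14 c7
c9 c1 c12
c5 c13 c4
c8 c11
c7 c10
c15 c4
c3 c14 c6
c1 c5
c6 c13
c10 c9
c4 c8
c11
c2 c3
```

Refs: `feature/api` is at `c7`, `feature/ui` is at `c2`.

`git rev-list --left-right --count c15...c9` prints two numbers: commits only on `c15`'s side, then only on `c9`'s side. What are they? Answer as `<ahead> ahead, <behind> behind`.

Reachable from c15: {c11, c15, c4, c8}.
Reachable from c9: {c1, c11, c12, c13, c15, c4, c5, c8, c9}.
Only in c15's history (ahead): {} — 0.
Only in c9's history (behind): {c1, c12, c13, c5, c9} — 5.

0 ahead, 5 behind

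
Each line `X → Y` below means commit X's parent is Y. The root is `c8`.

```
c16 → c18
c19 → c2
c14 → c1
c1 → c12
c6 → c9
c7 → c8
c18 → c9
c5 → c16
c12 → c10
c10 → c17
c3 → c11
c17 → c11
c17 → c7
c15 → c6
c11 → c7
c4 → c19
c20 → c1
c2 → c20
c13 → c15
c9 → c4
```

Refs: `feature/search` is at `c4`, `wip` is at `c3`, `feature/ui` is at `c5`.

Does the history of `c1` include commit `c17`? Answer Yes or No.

Ancestors of c1 (commits reachable by following parents): {c1, c10, c11, c12, c17, c7, c8}.
c17 is in that set, so it is an ancestor of c1.

Yes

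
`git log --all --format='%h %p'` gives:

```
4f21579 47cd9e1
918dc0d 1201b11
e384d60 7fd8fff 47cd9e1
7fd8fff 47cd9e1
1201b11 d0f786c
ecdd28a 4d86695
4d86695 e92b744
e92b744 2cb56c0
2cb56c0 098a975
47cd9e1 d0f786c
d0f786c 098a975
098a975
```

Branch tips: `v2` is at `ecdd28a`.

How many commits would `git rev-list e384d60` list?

5

Walking parent pointers from e384d60: reachable set = {098a975, 47cd9e1, 7fd8fff, d0f786c, e384d60}.
That is 5 commits.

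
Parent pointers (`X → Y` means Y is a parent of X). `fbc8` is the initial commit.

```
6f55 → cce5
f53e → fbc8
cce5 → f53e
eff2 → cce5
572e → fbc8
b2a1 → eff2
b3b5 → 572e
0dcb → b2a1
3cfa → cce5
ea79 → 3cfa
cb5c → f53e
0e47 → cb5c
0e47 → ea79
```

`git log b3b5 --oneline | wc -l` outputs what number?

Walking parent pointers from b3b5: reachable set = {572e, b3b5, fbc8}.
That is 3 commits.

3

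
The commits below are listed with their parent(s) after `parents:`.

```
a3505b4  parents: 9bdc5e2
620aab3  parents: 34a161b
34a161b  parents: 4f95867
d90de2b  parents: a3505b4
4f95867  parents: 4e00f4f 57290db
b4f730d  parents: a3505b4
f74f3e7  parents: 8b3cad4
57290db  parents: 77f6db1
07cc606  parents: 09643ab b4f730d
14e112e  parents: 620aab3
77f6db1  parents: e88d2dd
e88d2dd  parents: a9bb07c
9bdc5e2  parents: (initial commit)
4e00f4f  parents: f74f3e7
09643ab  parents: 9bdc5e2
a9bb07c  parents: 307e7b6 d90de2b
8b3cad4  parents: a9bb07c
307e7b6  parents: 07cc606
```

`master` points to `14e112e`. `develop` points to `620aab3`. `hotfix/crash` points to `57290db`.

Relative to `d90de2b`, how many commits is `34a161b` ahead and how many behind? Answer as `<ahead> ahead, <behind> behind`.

Reachable from 34a161b: {07cc606, 09643ab, 307e7b6, 34a161b, 4e00f4f, 4f95867, 57290db, 77f6db1, 8b3cad4, 9bdc5e2, a3505b4, a9bb07c, b4f730d, d90de2b, e88d2dd, f74f3e7}.
Reachable from d90de2b: {9bdc5e2, a3505b4, d90de2b}.
Only in 34a161b's history (ahead): {07cc606, 09643ab, 307e7b6, 34a161b, 4e00f4f, 4f95867, 57290db, 77f6db1, 8b3cad4, a9bb07c, b4f730d, e88d2dd, f74f3e7} — 13.
Only in d90de2b's history (behind): {} — 0.

13 ahead, 0 behind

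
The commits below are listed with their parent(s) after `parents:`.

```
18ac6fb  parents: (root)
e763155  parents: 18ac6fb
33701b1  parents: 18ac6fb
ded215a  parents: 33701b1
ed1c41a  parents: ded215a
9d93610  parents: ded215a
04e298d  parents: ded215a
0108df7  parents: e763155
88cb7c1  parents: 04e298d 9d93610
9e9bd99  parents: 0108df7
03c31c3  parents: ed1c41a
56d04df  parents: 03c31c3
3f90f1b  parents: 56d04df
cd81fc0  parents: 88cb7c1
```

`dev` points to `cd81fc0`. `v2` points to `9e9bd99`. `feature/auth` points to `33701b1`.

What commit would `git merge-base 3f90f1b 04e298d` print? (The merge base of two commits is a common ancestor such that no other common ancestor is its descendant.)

Ancestors of 3f90f1b: {03c31c3, 18ac6fb, 33701b1, 3f90f1b, 56d04df, ded215a, ed1c41a}.
Ancestors of 04e298d: {04e298d, 18ac6fb, 33701b1, ded215a}.
Common ancestors: {18ac6fb, 33701b1, ded215a}.
Among these, ded215a is not an ancestor of any other common ancestor — it is the merge base.

ded215a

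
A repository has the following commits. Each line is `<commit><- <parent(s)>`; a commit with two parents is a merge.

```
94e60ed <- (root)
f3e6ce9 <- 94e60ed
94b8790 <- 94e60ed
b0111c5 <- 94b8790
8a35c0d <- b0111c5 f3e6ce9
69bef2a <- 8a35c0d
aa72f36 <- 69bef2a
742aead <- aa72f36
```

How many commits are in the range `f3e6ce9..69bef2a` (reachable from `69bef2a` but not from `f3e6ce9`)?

4

Reachable from 69bef2a: {69bef2a, 8a35c0d, 94b8790, 94e60ed, b0111c5, f3e6ce9}.
Reachable from f3e6ce9: {94e60ed, f3e6ce9}.
In 69bef2a's history but not f3e6ce9's: {69bef2a, 8a35c0d, 94b8790, b0111c5} — 4 commits.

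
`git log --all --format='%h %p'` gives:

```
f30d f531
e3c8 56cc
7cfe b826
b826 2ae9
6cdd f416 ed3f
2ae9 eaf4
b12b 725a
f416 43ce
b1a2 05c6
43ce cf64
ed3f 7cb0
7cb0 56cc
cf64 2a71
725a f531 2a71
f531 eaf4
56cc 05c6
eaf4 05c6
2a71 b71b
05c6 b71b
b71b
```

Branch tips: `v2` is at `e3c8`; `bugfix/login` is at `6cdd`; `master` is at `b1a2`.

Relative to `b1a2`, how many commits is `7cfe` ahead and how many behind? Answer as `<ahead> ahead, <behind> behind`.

Reachable from 7cfe: {05c6, 2ae9, 7cfe, b71b, b826, eaf4}.
Reachable from b1a2: {05c6, b1a2, b71b}.
Only in 7cfe's history (ahead): {2ae9, 7cfe, b826, eaf4} — 4.
Only in b1a2's history (behind): {b1a2} — 1.

4 ahead, 1 behind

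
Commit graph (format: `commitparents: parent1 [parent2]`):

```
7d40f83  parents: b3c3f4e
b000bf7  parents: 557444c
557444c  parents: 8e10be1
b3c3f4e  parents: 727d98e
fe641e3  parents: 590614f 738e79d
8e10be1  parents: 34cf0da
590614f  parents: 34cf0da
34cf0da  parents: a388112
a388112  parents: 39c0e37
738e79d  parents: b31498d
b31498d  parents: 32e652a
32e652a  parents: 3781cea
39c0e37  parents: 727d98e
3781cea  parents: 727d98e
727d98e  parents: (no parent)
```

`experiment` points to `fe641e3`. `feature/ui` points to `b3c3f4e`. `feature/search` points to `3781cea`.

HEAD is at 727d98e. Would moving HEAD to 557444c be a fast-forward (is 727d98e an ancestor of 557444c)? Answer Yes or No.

Yes

A fast-forward from 727d98e to 557444c is possible iff 727d98e is an ancestor of 557444c.
Ancestors of 557444c: {34cf0da, 39c0e37, 557444c, 727d98e, 8e10be1, a388112}.
727d98e is among them, so fast-forward is possible.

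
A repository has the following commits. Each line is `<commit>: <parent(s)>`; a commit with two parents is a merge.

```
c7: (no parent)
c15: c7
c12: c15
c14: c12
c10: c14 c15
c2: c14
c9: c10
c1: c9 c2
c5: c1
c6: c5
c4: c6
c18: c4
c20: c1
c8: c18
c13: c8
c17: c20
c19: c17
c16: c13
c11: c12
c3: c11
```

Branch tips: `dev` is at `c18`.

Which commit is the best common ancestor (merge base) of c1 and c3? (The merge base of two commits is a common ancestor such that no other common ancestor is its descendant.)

Ancestors of c1: {c1, c10, c12, c14, c15, c2, c7, c9}.
Ancestors of c3: {c11, c12, c15, c3, c7}.
Common ancestors: {c12, c15, c7}.
Among these, c12 is not an ancestor of any other common ancestor — it is the merge base.

c12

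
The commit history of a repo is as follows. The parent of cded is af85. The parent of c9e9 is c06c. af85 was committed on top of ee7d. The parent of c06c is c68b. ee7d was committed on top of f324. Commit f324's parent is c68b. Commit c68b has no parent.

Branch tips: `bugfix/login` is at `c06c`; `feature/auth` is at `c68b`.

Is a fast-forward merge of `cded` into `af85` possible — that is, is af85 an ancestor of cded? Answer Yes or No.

Yes

A fast-forward from af85 to cded is possible iff af85 is an ancestor of cded.
Ancestors of cded: {af85, c68b, cded, ee7d, f324}.
af85 is among them, so fast-forward is possible.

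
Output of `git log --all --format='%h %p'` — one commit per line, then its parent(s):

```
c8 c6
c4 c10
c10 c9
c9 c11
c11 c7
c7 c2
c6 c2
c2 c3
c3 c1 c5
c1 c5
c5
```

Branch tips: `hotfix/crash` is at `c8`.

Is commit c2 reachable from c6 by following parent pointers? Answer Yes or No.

Ancestors of c6 (commits reachable by following parents): {c1, c2, c3, c5, c6}.
c2 is in that set, so it is an ancestor of c6.

Yes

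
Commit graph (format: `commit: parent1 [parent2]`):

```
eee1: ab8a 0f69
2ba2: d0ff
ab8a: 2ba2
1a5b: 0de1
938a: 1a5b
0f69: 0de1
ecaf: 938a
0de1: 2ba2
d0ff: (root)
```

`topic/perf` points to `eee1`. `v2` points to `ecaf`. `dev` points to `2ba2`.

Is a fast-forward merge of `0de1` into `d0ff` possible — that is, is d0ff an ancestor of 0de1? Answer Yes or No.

Yes

A fast-forward from d0ff to 0de1 is possible iff d0ff is an ancestor of 0de1.
Ancestors of 0de1: {0de1, 2ba2, d0ff}.
d0ff is among them, so fast-forward is possible.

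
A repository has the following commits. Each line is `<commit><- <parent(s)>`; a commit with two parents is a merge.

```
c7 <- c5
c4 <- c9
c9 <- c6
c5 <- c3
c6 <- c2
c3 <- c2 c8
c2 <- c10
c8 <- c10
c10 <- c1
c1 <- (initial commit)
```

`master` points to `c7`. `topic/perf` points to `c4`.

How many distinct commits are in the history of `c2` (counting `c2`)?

3

Walking parent pointers from c2: reachable set = {c1, c10, c2}.
That is 3 commits.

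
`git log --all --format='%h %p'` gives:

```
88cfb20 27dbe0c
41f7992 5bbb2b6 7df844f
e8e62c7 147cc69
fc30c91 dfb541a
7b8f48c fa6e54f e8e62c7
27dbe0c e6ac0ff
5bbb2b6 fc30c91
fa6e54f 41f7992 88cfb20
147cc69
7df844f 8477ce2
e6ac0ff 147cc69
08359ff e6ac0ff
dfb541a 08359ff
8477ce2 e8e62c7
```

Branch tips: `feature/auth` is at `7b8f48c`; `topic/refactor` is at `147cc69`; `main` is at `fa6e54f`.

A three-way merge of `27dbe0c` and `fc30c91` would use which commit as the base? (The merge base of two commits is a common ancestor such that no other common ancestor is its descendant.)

Ancestors of 27dbe0c: {147cc69, 27dbe0c, e6ac0ff}.
Ancestors of fc30c91: {08359ff, 147cc69, dfb541a, e6ac0ff, fc30c91}.
Common ancestors: {147cc69, e6ac0ff}.
Among these, e6ac0ff is not an ancestor of any other common ancestor — it is the merge base.

e6ac0ff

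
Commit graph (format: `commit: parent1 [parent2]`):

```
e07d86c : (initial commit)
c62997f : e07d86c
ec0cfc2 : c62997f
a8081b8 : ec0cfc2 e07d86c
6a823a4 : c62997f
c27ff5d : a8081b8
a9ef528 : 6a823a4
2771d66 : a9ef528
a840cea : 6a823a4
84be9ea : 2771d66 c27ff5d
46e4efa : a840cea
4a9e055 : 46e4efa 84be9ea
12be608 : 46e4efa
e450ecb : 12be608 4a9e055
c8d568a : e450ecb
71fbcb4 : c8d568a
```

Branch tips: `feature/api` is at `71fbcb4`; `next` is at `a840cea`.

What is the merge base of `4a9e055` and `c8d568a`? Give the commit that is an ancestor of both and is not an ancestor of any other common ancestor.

Ancestors of 4a9e055: {2771d66, 46e4efa, 4a9e055, 6a823a4, 84be9ea, a8081b8, a840cea, a9ef528, c27ff5d, c62997f, e07d86c, ec0cfc2}.
Ancestors of c8d568a: {12be608, 2771d66, 46e4efa, 4a9e055, 6a823a4, 84be9ea, a8081b8, a840cea, a9ef528, c27ff5d, c62997f, c8d568a, e07d86c, e450ecb, ec0cfc2}.
Common ancestors: {2771d66, 46e4efa, 4a9e055, 6a823a4, 84be9ea, a8081b8, a840cea, a9ef528, c27ff5d, c62997f, e07d86c, ec0cfc2}.
Among these, 4a9e055 is not an ancestor of any other common ancestor — it is the merge base.

4a9e055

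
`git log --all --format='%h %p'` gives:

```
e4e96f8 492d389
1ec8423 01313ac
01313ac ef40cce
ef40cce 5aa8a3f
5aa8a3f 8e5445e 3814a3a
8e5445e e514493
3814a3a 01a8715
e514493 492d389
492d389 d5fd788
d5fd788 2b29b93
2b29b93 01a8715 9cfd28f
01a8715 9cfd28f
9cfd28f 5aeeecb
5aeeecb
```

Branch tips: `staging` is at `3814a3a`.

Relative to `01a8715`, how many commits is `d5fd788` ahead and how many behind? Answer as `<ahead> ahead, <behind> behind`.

Reachable from d5fd788: {01a8715, 2b29b93, 5aeeecb, 9cfd28f, d5fd788}.
Reachable from 01a8715: {01a8715, 5aeeecb, 9cfd28f}.
Only in d5fd788's history (ahead): {2b29b93, d5fd788} — 2.
Only in 01a8715's history (behind): {} — 0.

2 ahead, 0 behind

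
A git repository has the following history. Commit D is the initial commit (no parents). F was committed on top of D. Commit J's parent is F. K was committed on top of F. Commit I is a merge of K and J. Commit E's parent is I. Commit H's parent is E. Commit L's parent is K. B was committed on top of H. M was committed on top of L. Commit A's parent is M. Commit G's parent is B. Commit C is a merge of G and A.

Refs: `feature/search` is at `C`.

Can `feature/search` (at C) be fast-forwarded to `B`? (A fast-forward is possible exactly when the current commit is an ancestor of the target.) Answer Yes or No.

No

A fast-forward from C to B is possible iff C is an ancestor of B.
Ancestors of B: {B, D, E, F, H, I, J, K}.
C is not among them, so fast-forward is not possible.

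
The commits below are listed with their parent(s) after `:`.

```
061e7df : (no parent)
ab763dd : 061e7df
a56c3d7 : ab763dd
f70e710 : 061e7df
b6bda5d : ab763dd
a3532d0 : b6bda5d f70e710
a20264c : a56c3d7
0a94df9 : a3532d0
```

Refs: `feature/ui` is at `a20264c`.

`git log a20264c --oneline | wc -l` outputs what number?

4

Walking parent pointers from a20264c: reachable set = {061e7df, a20264c, a56c3d7, ab763dd}.
That is 4 commits.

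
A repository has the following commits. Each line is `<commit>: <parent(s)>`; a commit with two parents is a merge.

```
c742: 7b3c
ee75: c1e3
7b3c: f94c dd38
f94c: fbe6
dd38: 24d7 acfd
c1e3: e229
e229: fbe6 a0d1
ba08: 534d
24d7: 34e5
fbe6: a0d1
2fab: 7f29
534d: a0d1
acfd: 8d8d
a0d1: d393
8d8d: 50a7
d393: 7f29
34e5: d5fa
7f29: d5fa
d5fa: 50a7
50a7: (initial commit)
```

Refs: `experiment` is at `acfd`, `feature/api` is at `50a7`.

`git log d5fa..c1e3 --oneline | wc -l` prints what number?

Reachable from c1e3: {50a7, 7f29, a0d1, c1e3, d393, d5fa, e229, fbe6}.
Reachable from d5fa: {50a7, d5fa}.
In c1e3's history but not d5fa's: {7f29, a0d1, c1e3, d393, e229, fbe6} — 6 commits.

6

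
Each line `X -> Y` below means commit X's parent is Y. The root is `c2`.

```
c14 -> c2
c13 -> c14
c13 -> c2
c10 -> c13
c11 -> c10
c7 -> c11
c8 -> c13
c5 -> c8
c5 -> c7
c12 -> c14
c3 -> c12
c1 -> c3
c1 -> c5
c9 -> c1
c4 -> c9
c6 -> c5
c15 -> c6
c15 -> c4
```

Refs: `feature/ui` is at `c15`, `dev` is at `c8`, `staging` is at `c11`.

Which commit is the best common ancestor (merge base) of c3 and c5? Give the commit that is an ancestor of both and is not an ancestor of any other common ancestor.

Ancestors of c3: {c12, c14, c2, c3}.
Ancestors of c5: {c10, c11, c13, c14, c2, c5, c7, c8}.
Common ancestors: {c14, c2}.
Among these, c14 is not an ancestor of any other common ancestor — it is the merge base.

c14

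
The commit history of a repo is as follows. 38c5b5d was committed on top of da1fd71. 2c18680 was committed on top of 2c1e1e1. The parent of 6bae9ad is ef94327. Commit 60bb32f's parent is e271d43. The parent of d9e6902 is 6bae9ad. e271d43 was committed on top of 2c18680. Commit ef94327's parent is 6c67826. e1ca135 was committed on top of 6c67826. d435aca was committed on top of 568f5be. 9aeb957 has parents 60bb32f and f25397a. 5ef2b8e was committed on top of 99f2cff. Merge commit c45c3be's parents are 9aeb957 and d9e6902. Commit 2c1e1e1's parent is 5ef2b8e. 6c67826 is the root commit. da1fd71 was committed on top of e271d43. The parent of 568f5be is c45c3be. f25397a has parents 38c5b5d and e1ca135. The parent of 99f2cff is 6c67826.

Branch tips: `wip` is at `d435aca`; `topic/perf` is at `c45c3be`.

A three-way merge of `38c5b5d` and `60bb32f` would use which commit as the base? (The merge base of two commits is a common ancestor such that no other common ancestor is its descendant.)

e271d43

Ancestors of 38c5b5d: {2c18680, 2c1e1e1, 38c5b5d, 5ef2b8e, 6c67826, 99f2cff, da1fd71, e271d43}.
Ancestors of 60bb32f: {2c18680, 2c1e1e1, 5ef2b8e, 60bb32f, 6c67826, 99f2cff, e271d43}.
Common ancestors: {2c18680, 2c1e1e1, 5ef2b8e, 6c67826, 99f2cff, e271d43}.
Among these, e271d43 is not an ancestor of any other common ancestor — it is the merge base.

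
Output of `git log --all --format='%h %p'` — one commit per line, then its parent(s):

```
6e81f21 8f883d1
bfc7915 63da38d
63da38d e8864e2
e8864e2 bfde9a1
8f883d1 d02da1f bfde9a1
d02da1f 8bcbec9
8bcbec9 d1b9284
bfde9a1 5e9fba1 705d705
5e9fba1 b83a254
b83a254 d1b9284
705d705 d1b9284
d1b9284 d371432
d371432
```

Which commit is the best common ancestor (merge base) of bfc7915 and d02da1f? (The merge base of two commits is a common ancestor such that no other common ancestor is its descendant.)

d1b9284

Ancestors of bfc7915: {5e9fba1, 63da38d, 705d705, b83a254, bfc7915, bfde9a1, d1b9284, d371432, e8864e2}.
Ancestors of d02da1f: {8bcbec9, d02da1f, d1b9284, d371432}.
Common ancestors: {d1b9284, d371432}.
Among these, d1b9284 is not an ancestor of any other common ancestor — it is the merge base.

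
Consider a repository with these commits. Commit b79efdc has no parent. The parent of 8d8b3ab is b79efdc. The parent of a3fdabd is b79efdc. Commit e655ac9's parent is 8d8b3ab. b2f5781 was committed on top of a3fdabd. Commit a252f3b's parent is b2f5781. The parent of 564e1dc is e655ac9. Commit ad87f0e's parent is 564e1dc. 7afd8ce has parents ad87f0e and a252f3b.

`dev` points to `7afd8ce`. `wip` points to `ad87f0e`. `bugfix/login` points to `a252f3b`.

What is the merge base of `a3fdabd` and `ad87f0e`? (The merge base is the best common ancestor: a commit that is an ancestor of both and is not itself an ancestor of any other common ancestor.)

Ancestors of a3fdabd: {a3fdabd, b79efdc}.
Ancestors of ad87f0e: {564e1dc, 8d8b3ab, ad87f0e, b79efdc, e655ac9}.
Common ancestors: {b79efdc}.
The only common ancestor is b79efdc, so it is the merge base.

b79efdc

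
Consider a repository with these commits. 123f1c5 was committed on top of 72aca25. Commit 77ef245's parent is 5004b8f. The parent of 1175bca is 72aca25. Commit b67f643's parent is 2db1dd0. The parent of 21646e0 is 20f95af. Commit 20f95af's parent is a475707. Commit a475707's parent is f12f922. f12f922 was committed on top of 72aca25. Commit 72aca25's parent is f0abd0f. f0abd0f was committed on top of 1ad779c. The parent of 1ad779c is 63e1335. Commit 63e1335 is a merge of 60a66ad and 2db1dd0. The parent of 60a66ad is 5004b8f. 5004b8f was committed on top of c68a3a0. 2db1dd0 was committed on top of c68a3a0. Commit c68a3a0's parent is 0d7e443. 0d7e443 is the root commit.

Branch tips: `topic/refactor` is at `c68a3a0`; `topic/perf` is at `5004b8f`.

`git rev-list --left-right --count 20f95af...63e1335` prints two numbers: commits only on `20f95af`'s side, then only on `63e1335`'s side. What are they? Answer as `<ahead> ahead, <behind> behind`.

6 ahead, 0 behind

Reachable from 20f95af: {0d7e443, 1ad779c, 20f95af, 2db1dd0, 5004b8f, 60a66ad, 63e1335, 72aca25, a475707, c68a3a0, f0abd0f, f12f922}.
Reachable from 63e1335: {0d7e443, 2db1dd0, 5004b8f, 60a66ad, 63e1335, c68a3a0}.
Only in 20f95af's history (ahead): {1ad779c, 20f95af, 72aca25, a475707, f0abd0f, f12f922} — 6.
Only in 63e1335's history (behind): {} — 0.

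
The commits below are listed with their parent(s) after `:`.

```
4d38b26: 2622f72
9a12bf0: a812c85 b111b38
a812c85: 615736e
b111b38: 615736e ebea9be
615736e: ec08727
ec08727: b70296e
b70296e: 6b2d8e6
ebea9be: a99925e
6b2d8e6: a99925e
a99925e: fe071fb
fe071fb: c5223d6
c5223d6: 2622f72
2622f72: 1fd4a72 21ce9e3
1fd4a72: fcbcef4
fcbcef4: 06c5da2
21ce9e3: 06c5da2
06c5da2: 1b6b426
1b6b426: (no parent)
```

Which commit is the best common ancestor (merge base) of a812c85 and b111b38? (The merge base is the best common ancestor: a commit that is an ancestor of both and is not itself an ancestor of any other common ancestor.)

615736e

Ancestors of a812c85: {06c5da2, 1b6b426, 1fd4a72, 21ce9e3, 2622f72, 615736e, 6b2d8e6, a812c85, a99925e, b70296e, c5223d6, ec08727, fcbcef4, fe071fb}.
Ancestors of b111b38: {06c5da2, 1b6b426, 1fd4a72, 21ce9e3, 2622f72, 615736e, 6b2d8e6, a99925e, b111b38, b70296e, c5223d6, ebea9be, ec08727, fcbcef4, fe071fb}.
Common ancestors: {06c5da2, 1b6b426, 1fd4a72, 21ce9e3, 2622f72, 615736e, 6b2d8e6, a99925e, b70296e, c5223d6, ec08727, fcbcef4, fe071fb}.
Among these, 615736e is not an ancestor of any other common ancestor — it is the merge base.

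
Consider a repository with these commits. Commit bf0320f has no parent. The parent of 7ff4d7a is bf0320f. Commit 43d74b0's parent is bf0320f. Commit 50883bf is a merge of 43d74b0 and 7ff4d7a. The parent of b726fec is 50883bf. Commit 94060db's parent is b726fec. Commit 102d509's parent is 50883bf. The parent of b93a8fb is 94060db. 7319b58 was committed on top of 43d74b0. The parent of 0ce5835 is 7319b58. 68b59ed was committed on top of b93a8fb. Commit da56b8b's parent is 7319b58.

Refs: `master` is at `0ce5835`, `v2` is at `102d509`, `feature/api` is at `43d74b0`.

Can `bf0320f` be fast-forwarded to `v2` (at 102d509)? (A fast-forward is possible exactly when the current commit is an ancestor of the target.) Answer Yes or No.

A fast-forward from bf0320f to 102d509 is possible iff bf0320f is an ancestor of 102d509.
Ancestors of 102d509: {102d509, 43d74b0, 50883bf, 7ff4d7a, bf0320f}.
bf0320f is among them, so fast-forward is possible.

Yes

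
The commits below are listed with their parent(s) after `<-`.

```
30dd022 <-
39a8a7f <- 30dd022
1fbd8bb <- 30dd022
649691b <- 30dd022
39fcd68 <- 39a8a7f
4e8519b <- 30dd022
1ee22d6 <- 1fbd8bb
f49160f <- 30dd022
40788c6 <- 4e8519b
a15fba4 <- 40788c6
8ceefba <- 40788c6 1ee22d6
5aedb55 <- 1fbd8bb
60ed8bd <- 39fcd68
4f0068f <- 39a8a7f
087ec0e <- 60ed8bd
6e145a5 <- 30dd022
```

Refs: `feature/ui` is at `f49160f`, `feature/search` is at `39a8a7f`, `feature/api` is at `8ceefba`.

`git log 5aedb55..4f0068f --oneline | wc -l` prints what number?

2

Reachable from 4f0068f: {30dd022, 39a8a7f, 4f0068f}.
Reachable from 5aedb55: {1fbd8bb, 30dd022, 5aedb55}.
In 4f0068f's history but not 5aedb55's: {39a8a7f, 4f0068f} — 2 commits.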